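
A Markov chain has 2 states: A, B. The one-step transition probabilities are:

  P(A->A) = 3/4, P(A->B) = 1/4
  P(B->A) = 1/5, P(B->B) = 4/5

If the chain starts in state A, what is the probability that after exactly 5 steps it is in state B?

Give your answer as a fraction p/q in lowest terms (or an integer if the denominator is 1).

Answer: 337661/640000

Derivation:
Computing P^5 by repeated multiplication:
P^1 =
  A: [3/4, 1/4]
  B: [1/5, 4/5]
P^2 =
  A: [49/80, 31/80]
  B: [31/100, 69/100]
P^3 =
  A: [859/1600, 741/1600]
  B: [741/2000, 1259/2000]
P^4 =
  A: [15849/32000, 16151/32000]
  B: [16151/40000, 23849/40000]
P^5 =
  A: [302339/640000, 337661/640000]
  B: [337661/800000, 462339/800000]

(P^5)[A -> B] = 337661/640000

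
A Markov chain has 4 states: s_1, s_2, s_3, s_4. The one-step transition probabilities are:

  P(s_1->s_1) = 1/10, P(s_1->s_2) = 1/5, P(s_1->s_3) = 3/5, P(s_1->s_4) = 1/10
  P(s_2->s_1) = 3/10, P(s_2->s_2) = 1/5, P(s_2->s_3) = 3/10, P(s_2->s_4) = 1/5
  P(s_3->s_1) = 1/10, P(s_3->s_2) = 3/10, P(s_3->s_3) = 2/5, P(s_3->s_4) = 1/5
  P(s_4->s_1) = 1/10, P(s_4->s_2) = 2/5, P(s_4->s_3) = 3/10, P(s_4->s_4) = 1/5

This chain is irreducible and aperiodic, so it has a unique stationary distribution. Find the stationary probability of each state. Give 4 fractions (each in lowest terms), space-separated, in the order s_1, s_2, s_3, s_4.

Answer: 29/187 103/374 72/187 69/374

Derivation:
The stationary distribution satisfies pi = pi * P, i.e.:
  pi_s_1 = 1/10*pi_s_1 + 3/10*pi_s_2 + 1/10*pi_s_3 + 1/10*pi_s_4
  pi_s_2 = 1/5*pi_s_1 + 1/5*pi_s_2 + 3/10*pi_s_3 + 2/5*pi_s_4
  pi_s_3 = 3/5*pi_s_1 + 3/10*pi_s_2 + 2/5*pi_s_3 + 3/10*pi_s_4
  pi_s_4 = 1/10*pi_s_1 + 1/5*pi_s_2 + 1/5*pi_s_3 + 1/5*pi_s_4
with normalization: pi_s_1 + pi_s_2 + pi_s_3 + pi_s_4 = 1.

Using the first 3 balance equations plus normalization, the linear system A*pi = b is:
  [-9/10, 3/10, 1/10, 1/10] . pi = 0
  [1/5, -4/5, 3/10, 2/5] . pi = 0
  [3/5, 3/10, -3/5, 3/10] . pi = 0
  [1, 1, 1, 1] . pi = 1

Solving yields:
  pi_s_1 = 29/187
  pi_s_2 = 103/374
  pi_s_3 = 72/187
  pi_s_4 = 69/374

Verification (pi * P):
  29/187*1/10 + 103/374*3/10 + 72/187*1/10 + 69/374*1/10 = 29/187 = pi_s_1  (ok)
  29/187*1/5 + 103/374*1/5 + 72/187*3/10 + 69/374*2/5 = 103/374 = pi_s_2  (ok)
  29/187*3/5 + 103/374*3/10 + 72/187*2/5 + 69/374*3/10 = 72/187 = pi_s_3  (ok)
  29/187*1/10 + 103/374*1/5 + 72/187*1/5 + 69/374*1/5 = 69/374 = pi_s_4  (ok)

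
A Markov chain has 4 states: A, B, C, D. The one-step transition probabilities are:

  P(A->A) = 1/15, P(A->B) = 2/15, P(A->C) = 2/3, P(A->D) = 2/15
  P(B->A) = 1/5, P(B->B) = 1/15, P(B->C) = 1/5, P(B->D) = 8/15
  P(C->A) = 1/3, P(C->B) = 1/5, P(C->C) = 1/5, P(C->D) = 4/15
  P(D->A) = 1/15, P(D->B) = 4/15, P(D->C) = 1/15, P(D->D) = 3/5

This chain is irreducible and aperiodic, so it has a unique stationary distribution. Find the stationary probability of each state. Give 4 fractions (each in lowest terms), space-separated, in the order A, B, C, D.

The stationary distribution satisfies pi = pi * P, i.e.:
  pi_A = 1/15*pi_A + 1/5*pi_B + 1/3*pi_C + 1/15*pi_D
  pi_B = 2/15*pi_A + 1/15*pi_B + 1/5*pi_C + 4/15*pi_D
  pi_C = 2/3*pi_A + 1/5*pi_B + 1/5*pi_C + 1/15*pi_D
  pi_D = 2/15*pi_A + 8/15*pi_B + 4/15*pi_C + 3/5*pi_D
with normalization: pi_A + pi_B + pi_C + pi_D = 1.

Using the first 3 balance equations plus normalization, the linear system A*pi = b is:
  [-14/15, 1/5, 1/3, 1/15] . pi = 0
  [2/15, -14/15, 1/5, 4/15] . pi = 0
  [2/3, 1/5, -4/5, 1/15] . pi = 0
  [1, 1, 1, 1] . pi = 1

Solving yields:
  pi_A = 221/1489
  pi_B = 289/1489
  pi_C = 312/1489
  pi_D = 667/1489

Verification (pi * P):
  221/1489*1/15 + 289/1489*1/5 + 312/1489*1/3 + 667/1489*1/15 = 221/1489 = pi_A  (ok)
  221/1489*2/15 + 289/1489*1/15 + 312/1489*1/5 + 667/1489*4/15 = 289/1489 = pi_B  (ok)
  221/1489*2/3 + 289/1489*1/5 + 312/1489*1/5 + 667/1489*1/15 = 312/1489 = pi_C  (ok)
  221/1489*2/15 + 289/1489*8/15 + 312/1489*4/15 + 667/1489*3/5 = 667/1489 = pi_D  (ok)

Answer: 221/1489 289/1489 312/1489 667/1489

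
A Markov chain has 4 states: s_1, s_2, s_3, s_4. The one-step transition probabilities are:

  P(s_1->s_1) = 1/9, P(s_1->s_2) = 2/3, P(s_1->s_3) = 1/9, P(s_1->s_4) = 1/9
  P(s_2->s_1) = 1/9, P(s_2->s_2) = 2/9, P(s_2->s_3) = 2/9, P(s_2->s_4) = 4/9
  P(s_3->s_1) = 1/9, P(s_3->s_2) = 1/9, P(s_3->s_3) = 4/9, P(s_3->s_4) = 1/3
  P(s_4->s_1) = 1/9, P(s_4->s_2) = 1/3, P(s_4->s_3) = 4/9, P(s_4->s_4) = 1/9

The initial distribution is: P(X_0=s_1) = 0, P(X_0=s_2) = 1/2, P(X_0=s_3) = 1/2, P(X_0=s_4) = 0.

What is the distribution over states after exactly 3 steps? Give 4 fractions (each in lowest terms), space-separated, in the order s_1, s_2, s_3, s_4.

Answer: 1/9 125/486 28/81 139/486

Derivation:
Propagating the distribution step by step (d_{t+1} = d_t * P):
d_0 = (s_1=0, s_2=1/2, s_3=1/2, s_4=0)
  d_1[s_1] = 0*1/9 + 1/2*1/9 + 1/2*1/9 + 0*1/9 = 1/9
  d_1[s_2] = 0*2/3 + 1/2*2/9 + 1/2*1/9 + 0*1/3 = 1/6
  d_1[s_3] = 0*1/9 + 1/2*2/9 + 1/2*4/9 + 0*4/9 = 1/3
  d_1[s_4] = 0*1/9 + 1/2*4/9 + 1/2*1/3 + 0*1/9 = 7/18
d_1 = (s_1=1/9, s_2=1/6, s_3=1/3, s_4=7/18)
  d_2[s_1] = 1/9*1/9 + 1/6*1/9 + 1/3*1/9 + 7/18*1/9 = 1/9
  d_2[s_2] = 1/9*2/3 + 1/6*2/9 + 1/3*1/9 + 7/18*1/3 = 5/18
  d_2[s_3] = 1/9*1/9 + 1/6*2/9 + 1/3*4/9 + 7/18*4/9 = 10/27
  d_2[s_4] = 1/9*1/9 + 1/6*4/9 + 1/3*1/3 + 7/18*1/9 = 13/54
d_2 = (s_1=1/9, s_2=5/18, s_3=10/27, s_4=13/54)
  d_3[s_1] = 1/9*1/9 + 5/18*1/9 + 10/27*1/9 + 13/54*1/9 = 1/9
  d_3[s_2] = 1/9*2/3 + 5/18*2/9 + 10/27*1/9 + 13/54*1/3 = 125/486
  d_3[s_3] = 1/9*1/9 + 5/18*2/9 + 10/27*4/9 + 13/54*4/9 = 28/81
  d_3[s_4] = 1/9*1/9 + 5/18*4/9 + 10/27*1/3 + 13/54*1/9 = 139/486
d_3 = (s_1=1/9, s_2=125/486, s_3=28/81, s_4=139/486)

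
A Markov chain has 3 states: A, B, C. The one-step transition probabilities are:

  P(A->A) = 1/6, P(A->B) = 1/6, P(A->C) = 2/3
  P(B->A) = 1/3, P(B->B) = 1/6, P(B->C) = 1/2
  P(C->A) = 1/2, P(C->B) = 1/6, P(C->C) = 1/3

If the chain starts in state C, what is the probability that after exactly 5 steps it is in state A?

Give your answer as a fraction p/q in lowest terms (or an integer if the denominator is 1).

Answer: 173/486

Derivation:
Computing P^5 by repeated multiplication:
P^1 =
  A: [1/6, 1/6, 2/3]
  B: [1/3, 1/6, 1/2]
  C: [1/2, 1/6, 1/3]
P^2 =
  A: [5/12, 1/6, 5/12]
  B: [13/36, 1/6, 17/36]
  C: [11/36, 1/6, 19/36]
P^3 =
  A: [1/3, 1/6, 1/2]
  B: [19/54, 1/6, 13/27]
  C: [10/27, 1/6, 25/54]
P^4 =
  A: [13/36, 1/6, 17/36]
  B: [115/324, 1/6, 155/324]
  C: [113/324, 1/6, 157/324]
P^5 =
  A: [19/54, 1/6, 13/27]
  B: [86/243, 1/6, 233/486]
  C: [173/486, 1/6, 116/243]

(P^5)[C -> A] = 173/486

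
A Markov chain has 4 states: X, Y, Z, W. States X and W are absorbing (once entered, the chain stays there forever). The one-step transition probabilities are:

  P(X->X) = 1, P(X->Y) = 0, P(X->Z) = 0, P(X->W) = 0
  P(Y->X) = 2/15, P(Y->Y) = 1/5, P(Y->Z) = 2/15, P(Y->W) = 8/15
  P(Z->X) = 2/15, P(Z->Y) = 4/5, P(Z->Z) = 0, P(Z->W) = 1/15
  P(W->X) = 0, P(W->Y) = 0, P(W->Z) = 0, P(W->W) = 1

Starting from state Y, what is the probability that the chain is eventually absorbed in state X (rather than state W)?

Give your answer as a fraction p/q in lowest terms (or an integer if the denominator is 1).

Let a_i = P(absorbed in X | start in state i).
Boundary conditions: a_X = 1, a_W = 0.
For each transient state i, a_i = sum_j P(i->j) * a_j:
  a_Y = 2/15*a_X + 1/5*a_Y + 2/15*a_Z + 8/15*a_W
  a_Z = 2/15*a_X + 4/5*a_Y + 0*a_Z + 1/15*a_W

Substituting a_X = 1 and a_W = 0, rearrange to (I - Q) a = r where r[i] = P(i -> X):
  [4/5, -2/15] . (a_Y, a_Z) = 2/15
  [-4/5, 1] . (a_Y, a_Z) = 2/15

Solving yields:
  a_Y = 17/78
  a_Z = 4/13

Starting state is Y, so the absorption probability is a_Y = 17/78.

Answer: 17/78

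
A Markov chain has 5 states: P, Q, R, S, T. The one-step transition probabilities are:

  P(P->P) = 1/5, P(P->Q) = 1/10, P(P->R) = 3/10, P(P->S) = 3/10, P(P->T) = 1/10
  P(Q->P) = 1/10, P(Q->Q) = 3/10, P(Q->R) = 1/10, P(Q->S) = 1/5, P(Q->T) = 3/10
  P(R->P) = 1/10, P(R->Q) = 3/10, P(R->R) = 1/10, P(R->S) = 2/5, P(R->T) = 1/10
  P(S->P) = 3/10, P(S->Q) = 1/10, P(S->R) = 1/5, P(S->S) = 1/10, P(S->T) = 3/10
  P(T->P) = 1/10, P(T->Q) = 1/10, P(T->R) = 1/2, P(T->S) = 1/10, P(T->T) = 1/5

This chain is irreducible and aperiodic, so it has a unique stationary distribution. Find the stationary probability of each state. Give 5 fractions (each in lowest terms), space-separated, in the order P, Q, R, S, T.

Answer: 891/5563 2043/11126 2609/11126 1228/5563 1118/5563

Derivation:
The stationary distribution satisfies pi = pi * P, i.e.:
  pi_P = 1/5*pi_P + 1/10*pi_Q + 1/10*pi_R + 3/10*pi_S + 1/10*pi_T
  pi_Q = 1/10*pi_P + 3/10*pi_Q + 3/10*pi_R + 1/10*pi_S + 1/10*pi_T
  pi_R = 3/10*pi_P + 1/10*pi_Q + 1/10*pi_R + 1/5*pi_S + 1/2*pi_T
  pi_S = 3/10*pi_P + 1/5*pi_Q + 2/5*pi_R + 1/10*pi_S + 1/10*pi_T
  pi_T = 1/10*pi_P + 3/10*pi_Q + 1/10*pi_R + 3/10*pi_S + 1/5*pi_T
with normalization: pi_P + pi_Q + pi_R + pi_S + pi_T = 1.

Using the first 4 balance equations plus normalization, the linear system A*pi = b is:
  [-4/5, 1/10, 1/10, 3/10, 1/10] . pi = 0
  [1/10, -7/10, 3/10, 1/10, 1/10] . pi = 0
  [3/10, 1/10, -9/10, 1/5, 1/2] . pi = 0
  [3/10, 1/5, 2/5, -9/10, 1/10] . pi = 0
  [1, 1, 1, 1, 1] . pi = 1

Solving yields:
  pi_P = 891/5563
  pi_Q = 2043/11126
  pi_R = 2609/11126
  pi_S = 1228/5563
  pi_T = 1118/5563

Verification (pi * P):
  891/5563*1/5 + 2043/11126*1/10 + 2609/11126*1/10 + 1228/5563*3/10 + 1118/5563*1/10 = 891/5563 = pi_P  (ok)
  891/5563*1/10 + 2043/11126*3/10 + 2609/11126*3/10 + 1228/5563*1/10 + 1118/5563*1/10 = 2043/11126 = pi_Q  (ok)
  891/5563*3/10 + 2043/11126*1/10 + 2609/11126*1/10 + 1228/5563*1/5 + 1118/5563*1/2 = 2609/11126 = pi_R  (ok)
  891/5563*3/10 + 2043/11126*1/5 + 2609/11126*2/5 + 1228/5563*1/10 + 1118/5563*1/10 = 1228/5563 = pi_S  (ok)
  891/5563*1/10 + 2043/11126*3/10 + 2609/11126*1/10 + 1228/5563*3/10 + 1118/5563*1/5 = 1118/5563 = pi_T  (ok)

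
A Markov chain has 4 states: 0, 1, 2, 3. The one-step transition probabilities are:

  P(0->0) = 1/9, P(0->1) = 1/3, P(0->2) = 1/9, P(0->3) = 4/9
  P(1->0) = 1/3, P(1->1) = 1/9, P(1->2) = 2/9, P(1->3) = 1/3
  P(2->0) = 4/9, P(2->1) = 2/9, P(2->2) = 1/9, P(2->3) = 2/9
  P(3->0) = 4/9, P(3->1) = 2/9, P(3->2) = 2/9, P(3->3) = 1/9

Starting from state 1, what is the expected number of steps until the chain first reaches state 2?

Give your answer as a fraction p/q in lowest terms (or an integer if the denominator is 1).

Let h_i = expected steps to first reach 2 from state i.
Boundary: h_2 = 0.
First-step equations for the other states:
  h_0 = 1 + 1/9*h_0 + 1/3*h_1 + 1/9*h_2 + 4/9*h_3
  h_1 = 1 + 1/3*h_0 + 1/9*h_1 + 2/9*h_2 + 1/3*h_3
  h_3 = 1 + 4/9*h_0 + 2/9*h_1 + 2/9*h_2 + 1/9*h_3

Substituting h_2 = 0 and rearranging gives the linear system (I - Q) h = 1:
  [8/9, -1/3, -4/9] . (h_0, h_1, h_3) = 1
  [-1/3, 8/9, -1/3] . (h_0, h_1, h_3) = 1
  [-4/9, -2/9, 8/9] . (h_0, h_1, h_3) = 1

Solving yields:
  h_0 = 393/68
  h_1 = 90/17
  h_3 = 363/68

Starting state is 1, so the expected hitting time is h_1 = 90/17.

Answer: 90/17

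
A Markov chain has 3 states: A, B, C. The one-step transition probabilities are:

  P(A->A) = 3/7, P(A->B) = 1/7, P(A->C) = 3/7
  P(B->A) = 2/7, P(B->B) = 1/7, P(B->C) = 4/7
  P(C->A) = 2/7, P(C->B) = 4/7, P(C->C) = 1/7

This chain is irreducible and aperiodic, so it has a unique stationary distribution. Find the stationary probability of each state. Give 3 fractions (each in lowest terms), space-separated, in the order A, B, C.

The stationary distribution satisfies pi = pi * P, i.e.:
  pi_A = 3/7*pi_A + 2/7*pi_B + 2/7*pi_C
  pi_B = 1/7*pi_A + 1/7*pi_B + 4/7*pi_C
  pi_C = 3/7*pi_A + 4/7*pi_B + 1/7*pi_C
with normalization: pi_A + pi_B + pi_C = 1.

Using the first 2 balance equations plus normalization, the linear system A*pi = b is:
  [-4/7, 2/7, 2/7] . pi = 0
  [1/7, -6/7, 4/7] . pi = 0
  [1, 1, 1] . pi = 1

Solving yields:
  pi_A = 1/3
  pi_B = 3/10
  pi_C = 11/30

Verification (pi * P):
  1/3*3/7 + 3/10*2/7 + 11/30*2/7 = 1/3 = pi_A  (ok)
  1/3*1/7 + 3/10*1/7 + 11/30*4/7 = 3/10 = pi_B  (ok)
  1/3*3/7 + 3/10*4/7 + 11/30*1/7 = 11/30 = pi_C  (ok)

Answer: 1/3 3/10 11/30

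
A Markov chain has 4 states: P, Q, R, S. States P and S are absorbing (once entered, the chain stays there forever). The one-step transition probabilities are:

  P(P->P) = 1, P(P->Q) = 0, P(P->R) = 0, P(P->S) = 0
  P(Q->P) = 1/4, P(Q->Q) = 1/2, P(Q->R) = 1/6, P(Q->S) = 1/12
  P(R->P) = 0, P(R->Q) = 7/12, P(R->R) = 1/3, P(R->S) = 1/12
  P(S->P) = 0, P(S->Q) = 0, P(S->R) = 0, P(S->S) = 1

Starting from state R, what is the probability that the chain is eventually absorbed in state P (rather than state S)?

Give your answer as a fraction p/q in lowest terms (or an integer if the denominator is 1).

Answer: 21/34

Derivation:
Let a_i = P(absorbed in P | start in state i).
Boundary conditions: a_P = 1, a_S = 0.
For each transient state i, a_i = sum_j P(i->j) * a_j:
  a_Q = 1/4*a_P + 1/2*a_Q + 1/6*a_R + 1/12*a_S
  a_R = 0*a_P + 7/12*a_Q + 1/3*a_R + 1/12*a_S

Substituting a_P = 1 and a_S = 0, rearrange to (I - Q) a = r where r[i] = P(i -> P):
  [1/2, -1/6] . (a_Q, a_R) = 1/4
  [-7/12, 2/3] . (a_Q, a_R) = 0

Solving yields:
  a_Q = 12/17
  a_R = 21/34

Starting state is R, so the absorption probability is a_R = 21/34.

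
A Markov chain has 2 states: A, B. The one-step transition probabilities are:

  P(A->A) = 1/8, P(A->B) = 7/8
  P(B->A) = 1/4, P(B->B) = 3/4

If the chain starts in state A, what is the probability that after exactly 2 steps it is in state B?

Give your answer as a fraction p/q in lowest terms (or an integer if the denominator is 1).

Answer: 49/64

Derivation:
Computing P^2 by repeated multiplication:
P^1 =
  A: [1/8, 7/8]
  B: [1/4, 3/4]
P^2 =
  A: [15/64, 49/64]
  B: [7/32, 25/32]

(P^2)[A -> B] = 49/64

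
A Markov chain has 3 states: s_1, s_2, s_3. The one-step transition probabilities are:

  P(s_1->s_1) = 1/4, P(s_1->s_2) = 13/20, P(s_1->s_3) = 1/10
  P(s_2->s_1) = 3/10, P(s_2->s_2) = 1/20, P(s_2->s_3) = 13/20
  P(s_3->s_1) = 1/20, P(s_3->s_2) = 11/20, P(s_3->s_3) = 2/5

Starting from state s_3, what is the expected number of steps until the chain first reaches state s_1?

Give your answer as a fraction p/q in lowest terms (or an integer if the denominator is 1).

Let h_i = expected steps to first reach s_1 from state i.
Boundary: h_s_1 = 0.
First-step equations for the other states:
  h_s_2 = 1 + 3/10*h_s_1 + 1/20*h_s_2 + 13/20*h_s_3
  h_s_3 = 1 + 1/20*h_s_1 + 11/20*h_s_2 + 2/5*h_s_3

Substituting h_s_1 = 0 and rearranging gives the linear system (I - Q) h = 1:
  [19/20, -13/20] . (h_s_2, h_s_3) = 1
  [-11/20, 3/5] . (h_s_2, h_s_3) = 1

Solving yields:
  h_s_2 = 100/17
  h_s_3 = 120/17

Starting state is s_3, so the expected hitting time is h_s_3 = 120/17.

Answer: 120/17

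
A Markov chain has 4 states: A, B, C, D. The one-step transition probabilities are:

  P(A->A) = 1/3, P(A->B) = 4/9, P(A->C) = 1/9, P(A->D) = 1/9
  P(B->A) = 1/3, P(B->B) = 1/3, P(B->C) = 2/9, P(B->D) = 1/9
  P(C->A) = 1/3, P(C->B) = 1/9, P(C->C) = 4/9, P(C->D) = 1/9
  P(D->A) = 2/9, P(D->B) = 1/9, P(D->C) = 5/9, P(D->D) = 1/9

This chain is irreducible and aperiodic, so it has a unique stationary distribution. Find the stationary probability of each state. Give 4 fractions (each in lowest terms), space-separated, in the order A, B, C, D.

The stationary distribution satisfies pi = pi * P, i.e.:
  pi_A = 1/3*pi_A + 1/3*pi_B + 1/3*pi_C + 2/9*pi_D
  pi_B = 4/9*pi_A + 1/3*pi_B + 1/9*pi_C + 1/9*pi_D
  pi_C = 1/9*pi_A + 2/9*pi_B + 4/9*pi_C + 5/9*pi_D
  pi_D = 1/9*pi_A + 1/9*pi_B + 1/9*pi_C + 1/9*pi_D
with normalization: pi_A + pi_B + pi_C + pi_D = 1.

Using the first 3 balance equations plus normalization, the linear system A*pi = b is:
  [-2/3, 1/3, 1/3, 2/9] . pi = 0
  [4/9, -2/3, 1/9, 1/9] . pi = 0
  [1/9, 2/9, -5/9, 5/9] . pi = 0
  [1, 1, 1, 1] . pi = 1

Solving yields:
  pi_A = 26/81
  pi_B = 53/189
  pi_C = 163/567
  pi_D = 1/9

Verification (pi * P):
  26/81*1/3 + 53/189*1/3 + 163/567*1/3 + 1/9*2/9 = 26/81 = pi_A  (ok)
  26/81*4/9 + 53/189*1/3 + 163/567*1/9 + 1/9*1/9 = 53/189 = pi_B  (ok)
  26/81*1/9 + 53/189*2/9 + 163/567*4/9 + 1/9*5/9 = 163/567 = pi_C  (ok)
  26/81*1/9 + 53/189*1/9 + 163/567*1/9 + 1/9*1/9 = 1/9 = pi_D  (ok)

Answer: 26/81 53/189 163/567 1/9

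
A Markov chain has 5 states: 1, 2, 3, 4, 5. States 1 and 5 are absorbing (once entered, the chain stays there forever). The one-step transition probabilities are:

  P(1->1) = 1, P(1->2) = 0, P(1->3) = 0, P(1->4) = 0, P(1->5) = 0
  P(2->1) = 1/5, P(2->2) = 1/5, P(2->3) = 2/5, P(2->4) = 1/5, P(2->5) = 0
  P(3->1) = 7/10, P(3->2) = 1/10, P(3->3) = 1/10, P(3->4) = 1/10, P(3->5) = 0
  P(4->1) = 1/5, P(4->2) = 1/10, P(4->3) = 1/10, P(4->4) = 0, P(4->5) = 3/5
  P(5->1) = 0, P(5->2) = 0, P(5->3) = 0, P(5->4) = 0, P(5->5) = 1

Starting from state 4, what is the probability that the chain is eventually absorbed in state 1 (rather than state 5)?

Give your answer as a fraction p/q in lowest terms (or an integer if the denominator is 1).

Answer: 10/27

Derivation:
Let a_i = P(absorbed in 1 | start in state i).
Boundary conditions: a_1 = 1, a_5 = 0.
For each transient state i, a_i = sum_j P(i->j) * a_j:
  a_2 = 1/5*a_1 + 1/5*a_2 + 2/5*a_3 + 1/5*a_4 + 0*a_5
  a_3 = 7/10*a_1 + 1/10*a_2 + 1/10*a_3 + 1/10*a_4 + 0*a_5
  a_4 = 1/5*a_1 + 1/10*a_2 + 1/10*a_3 + 0*a_4 + 3/5*a_5

Substituting a_1 = 1 and a_5 = 0, rearrange to (I - Q) a = r where r[i] = P(i -> 1):
  [4/5, -2/5, -1/5] . (a_2, a_3, a_4) = 1/5
  [-1/10, 9/10, -1/10] . (a_2, a_3, a_4) = 7/10
  [-1/10, -1/10, 1] . (a_2, a_3, a_4) = 1/5

Solving yields:
  a_2 = 43/54
  a_3 = 49/54
  a_4 = 10/27

Starting state is 4, so the absorption probability is a_4 = 10/27.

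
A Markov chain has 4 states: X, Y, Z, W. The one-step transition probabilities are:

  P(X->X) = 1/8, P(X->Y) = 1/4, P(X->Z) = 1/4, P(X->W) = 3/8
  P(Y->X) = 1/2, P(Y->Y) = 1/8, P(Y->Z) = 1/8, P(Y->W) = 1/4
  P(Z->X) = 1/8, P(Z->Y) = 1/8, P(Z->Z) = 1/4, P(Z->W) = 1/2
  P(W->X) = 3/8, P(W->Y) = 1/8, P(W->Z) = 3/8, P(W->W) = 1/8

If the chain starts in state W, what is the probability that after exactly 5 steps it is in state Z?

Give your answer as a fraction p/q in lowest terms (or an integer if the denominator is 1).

Answer: 8837/32768

Derivation:
Computing P^5 by repeated multiplication:
P^1 =
  X: [1/8, 1/4, 1/4, 3/8]
  Y: [1/2, 1/8, 1/8, 1/4]
  Z: [1/8, 1/8, 1/4, 1/2]
  W: [3/8, 1/8, 3/8, 1/8]
P^2 =
  X: [5/16, 9/64, 17/64, 9/32]
  Y: [15/64, 3/16, 17/64, 5/16]
  Z: [19/64, 9/64, 19/64, 17/64]
  W: [13/64, 11/64, 1/4, 3/8]
P^3 =
  X: [127/512, 21/128, 137/512, 41/128]
  Y: [35/128, 79/512, 17/64, 157/512]
  Z: [125/512, 83/512, 17/64, 21/64]
  W: [145/512, 77/512, 141/512, 149/512]
P^4 =
  X: [273/1024, 639/4096, 69/256, 1261/4096]
  Y: [1063/4096, 163/1024, 551/2048, 1279/4096]
  Z: [1097/4096, 637/4096, 1109/4096, 1253/4096]
  W: [1041/4096, 657/4096, 137/512, 651/2048]
P^5 =
  X: [8535/32768, 1297/8192, 4407/16384, 10231/32768]
  Y: [4305/16384, 5159/32768, 8819/32768, 2545/8192]
  Z: [8513/32768, 5193/32768, 1101/4096, 5127/16384]
  W: [8671/32768, 5137/32768, 8837/32768, 10123/32768]

(P^5)[W -> Z] = 8837/32768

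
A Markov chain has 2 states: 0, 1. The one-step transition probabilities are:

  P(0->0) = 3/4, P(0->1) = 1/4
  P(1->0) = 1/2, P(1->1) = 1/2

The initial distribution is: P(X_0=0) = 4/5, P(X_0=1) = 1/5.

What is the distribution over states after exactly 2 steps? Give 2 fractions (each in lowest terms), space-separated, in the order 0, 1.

Propagating the distribution step by step (d_{t+1} = d_t * P):
d_0 = (0=4/5, 1=1/5)
  d_1[0] = 4/5*3/4 + 1/5*1/2 = 7/10
  d_1[1] = 4/5*1/4 + 1/5*1/2 = 3/10
d_1 = (0=7/10, 1=3/10)
  d_2[0] = 7/10*3/4 + 3/10*1/2 = 27/40
  d_2[1] = 7/10*1/4 + 3/10*1/2 = 13/40
d_2 = (0=27/40, 1=13/40)

Answer: 27/40 13/40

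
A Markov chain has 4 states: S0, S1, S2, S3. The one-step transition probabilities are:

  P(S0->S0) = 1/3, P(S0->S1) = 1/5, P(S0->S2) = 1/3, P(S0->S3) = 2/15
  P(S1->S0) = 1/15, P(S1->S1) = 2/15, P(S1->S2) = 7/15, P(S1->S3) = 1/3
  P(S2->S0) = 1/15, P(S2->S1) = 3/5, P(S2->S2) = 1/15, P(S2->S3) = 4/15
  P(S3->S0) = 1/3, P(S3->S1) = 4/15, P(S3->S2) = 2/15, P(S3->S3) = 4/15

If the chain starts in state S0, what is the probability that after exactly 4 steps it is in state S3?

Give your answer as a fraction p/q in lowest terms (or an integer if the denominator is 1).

Computing P^4 by repeated multiplication:
P^1 =
  S0: [1/3, 1/5, 1/3, 2/15]
  S1: [1/15, 2/15, 7/15, 1/3]
  S2: [1/15, 3/5, 1/15, 4/15]
  S3: [1/3, 4/15, 2/15, 4/15]
P^2 =
  S0: [43/225, 74/225, 11/45, 53/225]
  S1: [13/75, 2/5, 4/25, 4/15]
  S2: [7/45, 46/225, 77/225, 67/225]
  S3: [17/75, 19/75, 7/25, 6/25]
P^3 =
  S0: [203/1125, 328/1125, 298/1125, 296/1125]
  S1: [23/125, 287/1125, 109/375, 304/1125]
  S2: [211/1125, 386/1125, 236/1125, 292/1125]
  S3: [43/225, 14/45, 11/45, 19/75]
P^4 =
  S0: [3121/16875, 5131/16875, 4201/16875, 1474/5625]
  S1: [3169/16875, 5354/16875, 3979/16875, 4373/16875]
  S2: [3137/16875, 4697/16875, 4577/16875, 496/1875]
  S3: [5/27, 992/3375, 874/3375, 884/3375]

(P^4)[S0 -> S3] = 1474/5625

Answer: 1474/5625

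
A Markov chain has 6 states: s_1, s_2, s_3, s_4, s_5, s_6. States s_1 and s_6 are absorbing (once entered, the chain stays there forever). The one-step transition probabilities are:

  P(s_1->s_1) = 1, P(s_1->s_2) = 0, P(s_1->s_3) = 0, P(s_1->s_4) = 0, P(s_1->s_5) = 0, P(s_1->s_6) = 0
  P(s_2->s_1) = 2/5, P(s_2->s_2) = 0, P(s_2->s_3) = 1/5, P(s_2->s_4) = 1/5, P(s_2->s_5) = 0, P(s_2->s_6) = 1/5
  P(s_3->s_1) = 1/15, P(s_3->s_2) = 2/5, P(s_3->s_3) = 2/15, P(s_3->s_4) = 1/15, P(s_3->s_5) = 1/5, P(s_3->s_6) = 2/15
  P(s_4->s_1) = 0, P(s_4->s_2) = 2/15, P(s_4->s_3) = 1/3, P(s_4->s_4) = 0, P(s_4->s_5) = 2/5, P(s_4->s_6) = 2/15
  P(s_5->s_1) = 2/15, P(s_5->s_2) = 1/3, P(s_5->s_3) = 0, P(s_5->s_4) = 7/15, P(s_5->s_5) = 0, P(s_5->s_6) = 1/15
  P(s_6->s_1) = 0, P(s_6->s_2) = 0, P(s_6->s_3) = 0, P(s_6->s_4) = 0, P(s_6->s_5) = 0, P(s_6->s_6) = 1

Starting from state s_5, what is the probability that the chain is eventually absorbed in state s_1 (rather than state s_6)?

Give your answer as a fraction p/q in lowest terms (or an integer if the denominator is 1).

Answer: 4577/8265

Derivation:
Let a_i = P(absorbed in s_1 | start in state i).
Boundary conditions: a_s_1 = 1, a_s_6 = 0.
For each transient state i, a_i = sum_j P(i->j) * a_j:
  a_s_2 = 2/5*a_s_1 + 0*a_s_2 + 1/5*a_s_3 + 1/5*a_s_4 + 0*a_s_5 + 1/5*a_s_6
  a_s_3 = 1/15*a_s_1 + 2/5*a_s_2 + 2/15*a_s_3 + 1/15*a_s_4 + 1/5*a_s_5 + 2/15*a_s_6
  a_s_4 = 0*a_s_1 + 2/15*a_s_2 + 1/3*a_s_3 + 0*a_s_4 + 2/5*a_s_5 + 2/15*a_s_6
  a_s_5 = 2/15*a_s_1 + 1/3*a_s_2 + 0*a_s_3 + 7/15*a_s_4 + 0*a_s_5 + 1/15*a_s_6

Substituting a_s_1 = 1 and a_s_6 = 0, rearrange to (I - Q) a = r where r[i] = P(i -> s_1):
  [1, -1/5, -1/5, 0] . (a_s_2, a_s_3, a_s_4, a_s_5) = 2/5
  [-2/5, 13/15, -1/15, -1/5] . (a_s_2, a_s_3, a_s_4, a_s_5) = 1/15
  [-2/15, -1/3, 1, -2/5] . (a_s_2, a_s_3, a_s_4, a_s_5) = 0
  [-1/3, 0, -7/15, 1] . (a_s_2, a_s_3, a_s_4, a_s_5) = 2/15

Solving yields:
  a_s_2 = 1648/2755
  a_s_3 = 15/29
  a_s_4 = 9/19
  a_s_5 = 4577/8265

Starting state is s_5, so the absorption probability is a_s_5 = 4577/8265.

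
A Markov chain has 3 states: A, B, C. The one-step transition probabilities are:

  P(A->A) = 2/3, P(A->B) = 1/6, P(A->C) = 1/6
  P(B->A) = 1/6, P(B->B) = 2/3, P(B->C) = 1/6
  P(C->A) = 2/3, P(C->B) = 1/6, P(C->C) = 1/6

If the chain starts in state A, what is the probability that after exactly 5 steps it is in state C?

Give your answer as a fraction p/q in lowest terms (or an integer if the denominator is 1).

Answer: 1/6

Derivation:
Computing P^5 by repeated multiplication:
P^1 =
  A: [2/3, 1/6, 1/6]
  B: [1/6, 2/3, 1/6]
  C: [2/3, 1/6, 1/6]
P^2 =
  A: [7/12, 1/4, 1/6]
  B: [1/3, 1/2, 1/6]
  C: [7/12, 1/4, 1/6]
P^3 =
  A: [13/24, 7/24, 1/6]
  B: [5/12, 5/12, 1/6]
  C: [13/24, 7/24, 1/6]
P^4 =
  A: [25/48, 5/16, 1/6]
  B: [11/24, 3/8, 1/6]
  C: [25/48, 5/16, 1/6]
P^5 =
  A: [49/96, 31/96, 1/6]
  B: [23/48, 17/48, 1/6]
  C: [49/96, 31/96, 1/6]

(P^5)[A -> C] = 1/6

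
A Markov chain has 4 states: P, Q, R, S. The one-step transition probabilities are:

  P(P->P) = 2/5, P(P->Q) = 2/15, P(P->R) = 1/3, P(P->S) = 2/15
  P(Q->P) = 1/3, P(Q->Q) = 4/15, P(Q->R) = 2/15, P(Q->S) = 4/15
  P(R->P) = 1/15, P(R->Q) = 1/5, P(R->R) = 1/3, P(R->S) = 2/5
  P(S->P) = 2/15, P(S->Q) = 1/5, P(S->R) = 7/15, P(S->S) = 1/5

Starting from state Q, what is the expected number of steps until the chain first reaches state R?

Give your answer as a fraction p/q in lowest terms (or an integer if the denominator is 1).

Answer: 109/29

Derivation:
Let h_i = expected steps to first reach R from state i.
Boundary: h_R = 0.
First-step equations for the other states:
  h_P = 1 + 2/5*h_P + 2/15*h_Q + 1/3*h_R + 2/15*h_S
  h_Q = 1 + 1/3*h_P + 4/15*h_Q + 2/15*h_R + 4/15*h_S
  h_S = 1 + 2/15*h_P + 1/5*h_Q + 7/15*h_R + 1/5*h_S

Substituting h_R = 0 and rearranging gives the linear system (I - Q) h = 1:
  [3/5, -2/15, -2/15] . (h_P, h_Q, h_S) = 1
  [-1/3, 11/15, -4/15] . (h_P, h_Q, h_S) = 1
  [-2/15, -1/5, 4/5] . (h_P, h_Q, h_S) = 1

Solving yields:
  h_P = 90/29
  h_Q = 109/29
  h_S = 157/58

Starting state is Q, so the expected hitting time is h_Q = 109/29.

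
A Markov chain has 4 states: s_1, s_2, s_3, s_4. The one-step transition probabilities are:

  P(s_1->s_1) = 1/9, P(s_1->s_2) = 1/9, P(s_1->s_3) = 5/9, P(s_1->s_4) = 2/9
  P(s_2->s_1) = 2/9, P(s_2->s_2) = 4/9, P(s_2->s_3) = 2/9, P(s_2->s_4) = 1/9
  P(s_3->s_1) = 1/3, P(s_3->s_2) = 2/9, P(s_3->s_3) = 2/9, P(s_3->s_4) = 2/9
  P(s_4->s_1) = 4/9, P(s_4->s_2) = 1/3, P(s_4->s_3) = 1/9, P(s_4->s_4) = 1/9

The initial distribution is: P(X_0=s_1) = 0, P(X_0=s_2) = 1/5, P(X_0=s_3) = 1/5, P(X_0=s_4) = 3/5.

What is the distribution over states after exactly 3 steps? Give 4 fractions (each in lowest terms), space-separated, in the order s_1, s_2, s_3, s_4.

Propagating the distribution step by step (d_{t+1} = d_t * P):
d_0 = (s_1=0, s_2=1/5, s_3=1/5, s_4=3/5)
  d_1[s_1] = 0*1/9 + 1/5*2/9 + 1/5*1/3 + 3/5*4/9 = 17/45
  d_1[s_2] = 0*1/9 + 1/5*4/9 + 1/5*2/9 + 3/5*1/3 = 1/3
  d_1[s_3] = 0*5/9 + 1/5*2/9 + 1/5*2/9 + 3/5*1/9 = 7/45
  d_1[s_4] = 0*2/9 + 1/5*1/9 + 1/5*2/9 + 3/5*1/9 = 2/15
d_1 = (s_1=17/45, s_2=1/3, s_3=7/45, s_4=2/15)
  d_2[s_1] = 17/45*1/9 + 1/3*2/9 + 7/45*1/3 + 2/15*4/9 = 92/405
  d_2[s_2] = 17/45*1/9 + 1/3*4/9 + 7/45*2/9 + 2/15*1/3 = 109/405
  d_2[s_3] = 17/45*5/9 + 1/3*2/9 + 7/45*2/9 + 2/15*1/9 = 1/3
  d_2[s_4] = 17/45*2/9 + 1/3*1/9 + 7/45*2/9 + 2/15*1/9 = 23/135
d_2 = (s_1=92/405, s_2=109/405, s_3=1/3, s_4=23/135)
  d_3[s_1] = 92/405*1/9 + 109/405*2/9 + 1/3*1/3 + 23/135*4/9 = 991/3645
  d_3[s_2] = 92/405*1/9 + 109/405*4/9 + 1/3*2/9 + 23/135*1/3 = 67/243
  d_3[s_3] = 92/405*5/9 + 109/405*2/9 + 1/3*2/9 + 23/135*1/9 = 113/405
  d_3[s_4] = 92/405*2/9 + 109/405*1/9 + 1/3*2/9 + 23/135*1/9 = 632/3645
d_3 = (s_1=991/3645, s_2=67/243, s_3=113/405, s_4=632/3645)

Answer: 991/3645 67/243 113/405 632/3645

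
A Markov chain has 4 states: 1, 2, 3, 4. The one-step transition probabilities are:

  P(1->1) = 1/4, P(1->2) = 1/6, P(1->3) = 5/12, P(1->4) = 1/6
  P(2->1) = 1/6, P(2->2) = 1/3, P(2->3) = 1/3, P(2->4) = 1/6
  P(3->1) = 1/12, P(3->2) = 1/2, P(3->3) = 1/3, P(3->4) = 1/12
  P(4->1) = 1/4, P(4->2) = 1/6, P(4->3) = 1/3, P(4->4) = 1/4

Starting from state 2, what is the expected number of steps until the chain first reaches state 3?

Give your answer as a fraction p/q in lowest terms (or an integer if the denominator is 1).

Answer: 363/127

Derivation:
Let h_i = expected steps to first reach 3 from state i.
Boundary: h_3 = 0.
First-step equations for the other states:
  h_1 = 1 + 1/4*h_1 + 1/6*h_2 + 5/12*h_3 + 1/6*h_4
  h_2 = 1 + 1/6*h_1 + 1/3*h_2 + 1/3*h_3 + 1/6*h_4
  h_4 = 1 + 1/4*h_1 + 1/6*h_2 + 1/3*h_3 + 1/4*h_4

Substituting h_3 = 0 and rearranging gives the linear system (I - Q) h = 1:
  [3/4, -1/6, -1/6] . (h_1, h_2, h_4) = 1
  [-1/6, 2/3, -1/6] . (h_1, h_2, h_4) = 1
  [-1/4, -1/6, 3/4] . (h_1, h_2, h_4) = 1

Solving yields:
  h_1 = 330/127
  h_2 = 363/127
  h_4 = 360/127

Starting state is 2, so the expected hitting time is h_2 = 363/127.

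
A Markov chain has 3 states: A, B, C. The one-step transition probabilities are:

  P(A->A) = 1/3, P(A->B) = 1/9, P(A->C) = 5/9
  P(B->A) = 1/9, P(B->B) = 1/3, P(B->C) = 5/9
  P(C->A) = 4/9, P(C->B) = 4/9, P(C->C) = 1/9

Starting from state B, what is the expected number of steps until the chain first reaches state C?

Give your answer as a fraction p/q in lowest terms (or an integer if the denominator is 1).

Answer: 9/5

Derivation:
Let h_i = expected steps to first reach C from state i.
Boundary: h_C = 0.
First-step equations for the other states:
  h_A = 1 + 1/3*h_A + 1/9*h_B + 5/9*h_C
  h_B = 1 + 1/9*h_A + 1/3*h_B + 5/9*h_C

Substituting h_C = 0 and rearranging gives the linear system (I - Q) h = 1:
  [2/3, -1/9] . (h_A, h_B) = 1
  [-1/9, 2/3] . (h_A, h_B) = 1

Solving yields:
  h_A = 9/5
  h_B = 9/5

Starting state is B, so the expected hitting time is h_B = 9/5.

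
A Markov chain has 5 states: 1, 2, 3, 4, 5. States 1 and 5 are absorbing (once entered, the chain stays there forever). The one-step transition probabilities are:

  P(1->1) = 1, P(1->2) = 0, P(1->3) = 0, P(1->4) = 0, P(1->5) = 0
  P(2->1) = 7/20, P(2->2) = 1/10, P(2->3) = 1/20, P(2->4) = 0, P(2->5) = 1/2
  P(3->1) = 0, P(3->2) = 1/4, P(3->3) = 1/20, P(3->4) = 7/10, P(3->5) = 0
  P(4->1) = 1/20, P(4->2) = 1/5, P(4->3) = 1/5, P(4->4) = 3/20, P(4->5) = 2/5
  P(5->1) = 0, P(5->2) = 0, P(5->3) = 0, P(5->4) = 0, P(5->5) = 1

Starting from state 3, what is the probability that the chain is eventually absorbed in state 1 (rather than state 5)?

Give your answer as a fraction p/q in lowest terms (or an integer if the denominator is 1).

Let a_i = P(absorbed in 1 | start in state i).
Boundary conditions: a_1 = 1, a_5 = 0.
For each transient state i, a_i = sum_j P(i->j) * a_j:
  a_2 = 7/20*a_1 + 1/10*a_2 + 1/20*a_3 + 0*a_4 + 1/2*a_5
  a_3 = 0*a_1 + 1/4*a_2 + 1/20*a_3 + 7/10*a_4 + 0*a_5
  a_4 = 1/20*a_1 + 1/5*a_2 + 1/5*a_3 + 3/20*a_4 + 2/5*a_5

Substituting a_1 = 1 and a_5 = 0, rearrange to (I - Q) a = r where r[i] = P(i -> 1):
  [9/10, -1/20, 0] . (a_2, a_3, a_4) = 7/20
  [-1/4, 19/20, -7/10] . (a_2, a_3, a_4) = 0
  [-1/5, -1/5, 17/20] . (a_2, a_3, a_4) = 1/20

Solving yields:
  a_2 = 1883/4665
  a_3 = 413/1555
  a_4 = 1009/4665

Starting state is 3, so the absorption probability is a_3 = 413/1555.

Answer: 413/1555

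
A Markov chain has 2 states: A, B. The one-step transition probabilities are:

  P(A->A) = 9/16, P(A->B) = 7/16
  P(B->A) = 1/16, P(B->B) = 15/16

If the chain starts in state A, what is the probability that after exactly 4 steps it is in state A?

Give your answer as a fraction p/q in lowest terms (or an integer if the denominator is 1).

Computing P^4 by repeated multiplication:
P^1 =
  A: [9/16, 7/16]
  B: [1/16, 15/16]
P^2 =
  A: [11/32, 21/32]
  B: [3/32, 29/32]
P^3 =
  A: [15/64, 49/64]
  B: [7/64, 57/64]
P^4 =
  A: [23/128, 105/128]
  B: [15/128, 113/128]

(P^4)[A -> A] = 23/128

Answer: 23/128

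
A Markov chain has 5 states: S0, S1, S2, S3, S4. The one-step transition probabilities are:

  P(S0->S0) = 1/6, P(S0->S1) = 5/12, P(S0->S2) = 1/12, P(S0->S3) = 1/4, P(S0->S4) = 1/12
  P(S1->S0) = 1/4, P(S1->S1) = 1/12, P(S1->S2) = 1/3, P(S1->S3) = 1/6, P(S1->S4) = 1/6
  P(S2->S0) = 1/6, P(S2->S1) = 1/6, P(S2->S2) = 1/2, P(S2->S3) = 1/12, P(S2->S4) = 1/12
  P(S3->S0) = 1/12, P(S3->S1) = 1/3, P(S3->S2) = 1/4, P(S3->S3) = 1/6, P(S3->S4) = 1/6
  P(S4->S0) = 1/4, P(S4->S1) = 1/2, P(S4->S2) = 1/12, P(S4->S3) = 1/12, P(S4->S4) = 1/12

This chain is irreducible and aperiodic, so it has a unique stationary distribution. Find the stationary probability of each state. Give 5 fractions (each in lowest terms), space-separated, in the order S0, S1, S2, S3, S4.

Answer: 1812/9775 2496/9775 2879/9775 17/115 1143/9775

Derivation:
The stationary distribution satisfies pi = pi * P, i.e.:
  pi_S0 = 1/6*pi_S0 + 1/4*pi_S1 + 1/6*pi_S2 + 1/12*pi_S3 + 1/4*pi_S4
  pi_S1 = 5/12*pi_S0 + 1/12*pi_S1 + 1/6*pi_S2 + 1/3*pi_S3 + 1/2*pi_S4
  pi_S2 = 1/12*pi_S0 + 1/3*pi_S1 + 1/2*pi_S2 + 1/4*pi_S3 + 1/12*pi_S4
  pi_S3 = 1/4*pi_S0 + 1/6*pi_S1 + 1/12*pi_S2 + 1/6*pi_S3 + 1/12*pi_S4
  pi_S4 = 1/12*pi_S0 + 1/6*pi_S1 + 1/12*pi_S2 + 1/6*pi_S3 + 1/12*pi_S4
with normalization: pi_S0 + pi_S1 + pi_S2 + pi_S3 + pi_S4 = 1.

Using the first 4 balance equations plus normalization, the linear system A*pi = b is:
  [-5/6, 1/4, 1/6, 1/12, 1/4] . pi = 0
  [5/12, -11/12, 1/6, 1/3, 1/2] . pi = 0
  [1/12, 1/3, -1/2, 1/4, 1/12] . pi = 0
  [1/4, 1/6, 1/12, -5/6, 1/12] . pi = 0
  [1, 1, 1, 1, 1] . pi = 1

Solving yields:
  pi_S0 = 1812/9775
  pi_S1 = 2496/9775
  pi_S2 = 2879/9775
  pi_S3 = 17/115
  pi_S4 = 1143/9775

Verification (pi * P):
  1812/9775*1/6 + 2496/9775*1/4 + 2879/9775*1/6 + 17/115*1/12 + 1143/9775*1/4 = 1812/9775 = pi_S0  (ok)
  1812/9775*5/12 + 2496/9775*1/12 + 2879/9775*1/6 + 17/115*1/3 + 1143/9775*1/2 = 2496/9775 = pi_S1  (ok)
  1812/9775*1/12 + 2496/9775*1/3 + 2879/9775*1/2 + 17/115*1/4 + 1143/9775*1/12 = 2879/9775 = pi_S2  (ok)
  1812/9775*1/4 + 2496/9775*1/6 + 2879/9775*1/12 + 17/115*1/6 + 1143/9775*1/12 = 17/115 = pi_S3  (ok)
  1812/9775*1/12 + 2496/9775*1/6 + 2879/9775*1/12 + 17/115*1/6 + 1143/9775*1/12 = 1143/9775 = pi_S4  (ok)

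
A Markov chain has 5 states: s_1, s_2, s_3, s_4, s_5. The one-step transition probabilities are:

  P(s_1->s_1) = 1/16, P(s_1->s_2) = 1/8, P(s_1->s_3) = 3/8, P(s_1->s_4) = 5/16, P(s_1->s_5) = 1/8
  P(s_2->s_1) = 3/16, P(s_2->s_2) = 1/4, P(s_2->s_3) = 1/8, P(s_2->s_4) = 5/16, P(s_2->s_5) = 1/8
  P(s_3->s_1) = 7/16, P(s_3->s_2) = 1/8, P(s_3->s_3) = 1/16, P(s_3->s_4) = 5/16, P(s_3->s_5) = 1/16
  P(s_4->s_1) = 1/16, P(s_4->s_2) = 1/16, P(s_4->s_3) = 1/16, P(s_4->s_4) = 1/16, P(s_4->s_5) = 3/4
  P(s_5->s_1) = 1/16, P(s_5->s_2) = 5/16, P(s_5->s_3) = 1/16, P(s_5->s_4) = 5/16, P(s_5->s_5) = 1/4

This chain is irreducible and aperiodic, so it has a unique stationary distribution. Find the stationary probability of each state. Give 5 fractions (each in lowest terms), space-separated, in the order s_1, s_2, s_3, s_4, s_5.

The stationary distribution satisfies pi = pi * P, i.e.:
  pi_s_1 = 1/16*pi_s_1 + 3/16*pi_s_2 + 7/16*pi_s_3 + 1/16*pi_s_4 + 1/16*pi_s_5
  pi_s_2 = 1/8*pi_s_1 + 1/4*pi_s_2 + 1/8*pi_s_3 + 1/16*pi_s_4 + 5/16*pi_s_5
  pi_s_3 = 3/8*pi_s_1 + 1/8*pi_s_2 + 1/16*pi_s_3 + 1/16*pi_s_4 + 1/16*pi_s_5
  pi_s_4 = 5/16*pi_s_1 + 5/16*pi_s_2 + 5/16*pi_s_3 + 1/16*pi_s_4 + 5/16*pi_s_5
  pi_s_5 = 1/8*pi_s_1 + 1/8*pi_s_2 + 1/16*pi_s_3 + 3/4*pi_s_4 + 1/4*pi_s_5
with normalization: pi_s_1 + pi_s_2 + pi_s_3 + pi_s_4 + pi_s_5 = 1.

Using the first 4 balance equations plus normalization, the linear system A*pi = b is:
  [-15/16, 3/16, 7/16, 1/16, 1/16] . pi = 0
  [1/8, -3/4, 1/8, 1/16, 5/16] . pi = 0
  [3/8, 1/8, -15/16, 1/16, 1/16] . pi = 0
  [5/16, 5/16, 5/16, -15/16, 5/16] . pi = 0
  [1, 1, 1, 1, 1] . pi = 1

Solving yields:
  pi_s_1 = 523/4034
  pi_s_2 = 775/4034
  pi_s_3 = 232/2017
  pi_s_4 = 1/4
  pi_s_5 = 2527/8068

Verification (pi * P):
  523/4034*1/16 + 775/4034*3/16 + 232/2017*7/16 + 1/4*1/16 + 2527/8068*1/16 = 523/4034 = pi_s_1  (ok)
  523/4034*1/8 + 775/4034*1/4 + 232/2017*1/8 + 1/4*1/16 + 2527/8068*5/16 = 775/4034 = pi_s_2  (ok)
  523/4034*3/8 + 775/4034*1/8 + 232/2017*1/16 + 1/4*1/16 + 2527/8068*1/16 = 232/2017 = pi_s_3  (ok)
  523/4034*5/16 + 775/4034*5/16 + 232/2017*5/16 + 1/4*1/16 + 2527/8068*5/16 = 1/4 = pi_s_4  (ok)
  523/4034*1/8 + 775/4034*1/8 + 232/2017*1/16 + 1/4*3/4 + 2527/8068*1/4 = 2527/8068 = pi_s_5  (ok)

Answer: 523/4034 775/4034 232/2017 1/4 2527/8068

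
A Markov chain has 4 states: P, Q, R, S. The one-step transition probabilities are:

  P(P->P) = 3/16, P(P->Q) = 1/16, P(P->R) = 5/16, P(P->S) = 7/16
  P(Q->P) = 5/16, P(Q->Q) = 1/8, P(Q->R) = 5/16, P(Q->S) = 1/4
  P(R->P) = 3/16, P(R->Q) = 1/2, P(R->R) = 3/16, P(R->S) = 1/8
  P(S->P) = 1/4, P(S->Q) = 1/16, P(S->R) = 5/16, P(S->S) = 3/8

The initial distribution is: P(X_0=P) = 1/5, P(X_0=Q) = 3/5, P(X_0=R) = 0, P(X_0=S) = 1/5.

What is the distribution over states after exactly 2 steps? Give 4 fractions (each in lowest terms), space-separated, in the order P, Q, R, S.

Answer: 281/1280 263/1280 35/128 193/640

Derivation:
Propagating the distribution step by step (d_{t+1} = d_t * P):
d_0 = (P=1/5, Q=3/5, R=0, S=1/5)
  d_1[P] = 1/5*3/16 + 3/5*5/16 + 0*3/16 + 1/5*1/4 = 11/40
  d_1[Q] = 1/5*1/16 + 3/5*1/8 + 0*1/2 + 1/5*1/16 = 1/10
  d_1[R] = 1/5*5/16 + 3/5*5/16 + 0*3/16 + 1/5*5/16 = 5/16
  d_1[S] = 1/5*7/16 + 3/5*1/4 + 0*1/8 + 1/5*3/8 = 5/16
d_1 = (P=11/40, Q=1/10, R=5/16, S=5/16)
  d_2[P] = 11/40*3/16 + 1/10*5/16 + 5/16*3/16 + 5/16*1/4 = 281/1280
  d_2[Q] = 11/40*1/16 + 1/10*1/8 + 5/16*1/2 + 5/16*1/16 = 263/1280
  d_2[R] = 11/40*5/16 + 1/10*5/16 + 5/16*3/16 + 5/16*5/16 = 35/128
  d_2[S] = 11/40*7/16 + 1/10*1/4 + 5/16*1/8 + 5/16*3/8 = 193/640
d_2 = (P=281/1280, Q=263/1280, R=35/128, S=193/640)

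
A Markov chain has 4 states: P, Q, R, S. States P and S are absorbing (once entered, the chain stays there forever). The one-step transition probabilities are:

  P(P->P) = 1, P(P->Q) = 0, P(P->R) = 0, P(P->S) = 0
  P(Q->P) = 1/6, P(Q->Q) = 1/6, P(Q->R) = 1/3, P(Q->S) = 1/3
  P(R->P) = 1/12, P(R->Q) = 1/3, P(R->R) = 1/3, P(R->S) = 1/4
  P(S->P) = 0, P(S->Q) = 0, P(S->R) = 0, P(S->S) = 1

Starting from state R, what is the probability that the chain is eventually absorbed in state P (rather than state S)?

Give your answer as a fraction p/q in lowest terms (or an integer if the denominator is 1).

Answer: 9/32

Derivation:
Let a_i = P(absorbed in P | start in state i).
Boundary conditions: a_P = 1, a_S = 0.
For each transient state i, a_i = sum_j P(i->j) * a_j:
  a_Q = 1/6*a_P + 1/6*a_Q + 1/3*a_R + 1/3*a_S
  a_R = 1/12*a_P + 1/3*a_Q + 1/3*a_R + 1/4*a_S

Substituting a_P = 1 and a_S = 0, rearrange to (I - Q) a = r where r[i] = P(i -> P):
  [5/6, -1/3] . (a_Q, a_R) = 1/6
  [-1/3, 2/3] . (a_Q, a_R) = 1/12

Solving yields:
  a_Q = 5/16
  a_R = 9/32

Starting state is R, so the absorption probability is a_R = 9/32.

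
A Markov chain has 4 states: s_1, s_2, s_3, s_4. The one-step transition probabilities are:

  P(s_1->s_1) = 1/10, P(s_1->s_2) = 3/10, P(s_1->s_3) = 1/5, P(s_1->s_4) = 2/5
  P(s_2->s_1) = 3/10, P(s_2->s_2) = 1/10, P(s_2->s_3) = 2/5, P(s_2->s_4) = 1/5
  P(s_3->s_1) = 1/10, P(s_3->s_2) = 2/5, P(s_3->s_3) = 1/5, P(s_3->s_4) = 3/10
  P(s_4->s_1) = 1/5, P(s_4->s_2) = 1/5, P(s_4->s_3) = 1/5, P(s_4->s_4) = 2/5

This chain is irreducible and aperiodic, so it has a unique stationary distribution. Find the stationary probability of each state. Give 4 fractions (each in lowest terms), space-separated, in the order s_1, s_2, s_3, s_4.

The stationary distribution satisfies pi = pi * P, i.e.:
  pi_s_1 = 1/10*pi_s_1 + 3/10*pi_s_2 + 1/10*pi_s_3 + 1/5*pi_s_4
  pi_s_2 = 3/10*pi_s_1 + 1/10*pi_s_2 + 2/5*pi_s_3 + 1/5*pi_s_4
  pi_s_3 = 1/5*pi_s_1 + 2/5*pi_s_2 + 1/5*pi_s_3 + 1/5*pi_s_4
  pi_s_4 = 2/5*pi_s_1 + 1/5*pi_s_2 + 3/10*pi_s_3 + 2/5*pi_s_4
with normalization: pi_s_1 + pi_s_2 + pi_s_3 + pi_s_4 = 1.

Using the first 3 balance equations plus normalization, the linear system A*pi = b is:
  [-9/10, 3/10, 1/10, 1/5] . pi = 0
  [3/10, -9/10, 2/5, 1/5] . pi = 0
  [1/5, 2/5, -4/5, 1/5] . pi = 0
  [1, 1, 1, 1] . pi = 1

Solving yields:
  pi_s_1 = 35/193
  pi_s_2 = 47/193
  pi_s_3 = 48/193
  pi_s_4 = 63/193

Verification (pi * P):
  35/193*1/10 + 47/193*3/10 + 48/193*1/10 + 63/193*1/5 = 35/193 = pi_s_1  (ok)
  35/193*3/10 + 47/193*1/10 + 48/193*2/5 + 63/193*1/5 = 47/193 = pi_s_2  (ok)
  35/193*1/5 + 47/193*2/5 + 48/193*1/5 + 63/193*1/5 = 48/193 = pi_s_3  (ok)
  35/193*2/5 + 47/193*1/5 + 48/193*3/10 + 63/193*2/5 = 63/193 = pi_s_4  (ok)

Answer: 35/193 47/193 48/193 63/193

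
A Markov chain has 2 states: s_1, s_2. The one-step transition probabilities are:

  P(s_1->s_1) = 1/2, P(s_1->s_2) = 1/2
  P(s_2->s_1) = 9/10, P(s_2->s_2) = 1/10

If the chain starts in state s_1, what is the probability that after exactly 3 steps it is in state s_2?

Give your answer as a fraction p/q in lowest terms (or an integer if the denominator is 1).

Computing P^3 by repeated multiplication:
P^1 =
  s_1: [1/2, 1/2]
  s_2: [9/10, 1/10]
P^2 =
  s_1: [7/10, 3/10]
  s_2: [27/50, 23/50]
P^3 =
  s_1: [31/50, 19/50]
  s_2: [171/250, 79/250]

(P^3)[s_1 -> s_2] = 19/50

Answer: 19/50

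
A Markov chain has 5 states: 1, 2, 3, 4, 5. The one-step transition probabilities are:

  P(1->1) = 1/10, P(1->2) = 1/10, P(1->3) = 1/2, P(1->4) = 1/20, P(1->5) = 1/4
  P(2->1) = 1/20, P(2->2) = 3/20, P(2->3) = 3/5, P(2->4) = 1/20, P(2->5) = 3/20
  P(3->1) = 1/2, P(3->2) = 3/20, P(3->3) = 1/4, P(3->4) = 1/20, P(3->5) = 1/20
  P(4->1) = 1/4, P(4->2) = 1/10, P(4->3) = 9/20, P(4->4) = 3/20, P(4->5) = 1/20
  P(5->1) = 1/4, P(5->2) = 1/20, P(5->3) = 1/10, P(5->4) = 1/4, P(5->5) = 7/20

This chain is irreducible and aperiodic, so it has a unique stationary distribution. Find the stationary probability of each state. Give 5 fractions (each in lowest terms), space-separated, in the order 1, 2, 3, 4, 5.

Answer: 10153/37058 2132/18529 13057/37058 3427/37058 6157/37058

Derivation:
The stationary distribution satisfies pi = pi * P, i.e.:
  pi_1 = 1/10*pi_1 + 1/20*pi_2 + 1/2*pi_3 + 1/4*pi_4 + 1/4*pi_5
  pi_2 = 1/10*pi_1 + 3/20*pi_2 + 3/20*pi_3 + 1/10*pi_4 + 1/20*pi_5
  pi_3 = 1/2*pi_1 + 3/5*pi_2 + 1/4*pi_3 + 9/20*pi_4 + 1/10*pi_5
  pi_4 = 1/20*pi_1 + 1/20*pi_2 + 1/20*pi_3 + 3/20*pi_4 + 1/4*pi_5
  pi_5 = 1/4*pi_1 + 3/20*pi_2 + 1/20*pi_3 + 1/20*pi_4 + 7/20*pi_5
with normalization: pi_1 + pi_2 + pi_3 + pi_4 + pi_5 = 1.

Using the first 4 balance equations plus normalization, the linear system A*pi = b is:
  [-9/10, 1/20, 1/2, 1/4, 1/4] . pi = 0
  [1/10, -17/20, 3/20, 1/10, 1/20] . pi = 0
  [1/2, 3/5, -3/4, 9/20, 1/10] . pi = 0
  [1/20, 1/20, 1/20, -17/20, 1/4] . pi = 0
  [1, 1, 1, 1, 1] . pi = 1

Solving yields:
  pi_1 = 10153/37058
  pi_2 = 2132/18529
  pi_3 = 13057/37058
  pi_4 = 3427/37058
  pi_5 = 6157/37058

Verification (pi * P):
  10153/37058*1/10 + 2132/18529*1/20 + 13057/37058*1/2 + 3427/37058*1/4 + 6157/37058*1/4 = 10153/37058 = pi_1  (ok)
  10153/37058*1/10 + 2132/18529*3/20 + 13057/37058*3/20 + 3427/37058*1/10 + 6157/37058*1/20 = 2132/18529 = pi_2  (ok)
  10153/37058*1/2 + 2132/18529*3/5 + 13057/37058*1/4 + 3427/37058*9/20 + 6157/37058*1/10 = 13057/37058 = pi_3  (ok)
  10153/37058*1/20 + 2132/18529*1/20 + 13057/37058*1/20 + 3427/37058*3/20 + 6157/37058*1/4 = 3427/37058 = pi_4  (ok)
  10153/37058*1/4 + 2132/18529*3/20 + 13057/37058*1/20 + 3427/37058*1/20 + 6157/37058*7/20 = 6157/37058 = pi_5  (ok)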